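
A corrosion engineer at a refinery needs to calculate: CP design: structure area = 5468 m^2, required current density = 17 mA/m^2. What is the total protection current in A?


I = area * current density, then convert mA → A (÷1000)
I = 5468 * 17 / 1000 = 92.96 A

92.96 A


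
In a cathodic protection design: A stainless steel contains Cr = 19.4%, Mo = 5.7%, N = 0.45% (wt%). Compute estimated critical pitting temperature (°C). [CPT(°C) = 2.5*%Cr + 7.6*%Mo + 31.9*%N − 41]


Apply the ASTM G48 empirical CPT estimate: CPT(°C) = 2.5*%Cr + 7.6*%Mo + 31.9*%N − 41
2.5*19.4 = 48.5; 7.6*5.7 = 43.32; 31.9*0.45 = 14.355
CPT = 48.5 + 43.32 + 14.355 − 41 = 65.175 °C
Rounded to 0.1 °C: CPT ≈ 65.2 °C

65.2 °C


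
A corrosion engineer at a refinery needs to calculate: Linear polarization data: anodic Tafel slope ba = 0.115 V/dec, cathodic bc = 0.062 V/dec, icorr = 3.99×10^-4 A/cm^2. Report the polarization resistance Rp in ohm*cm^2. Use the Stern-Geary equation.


Apply the Stern-Geary equation: Rp = ba*bc / (2.303*icorr*(ba+bc))
ba*bc = 0.115*0.062 = 0.00713
ba+bc = 0.177; 2.303*icorr*(ba+bc) = 2.303*3.99×10^-4*0.177 = 1.6264477×10^-4
Rp = 0.00713 / 1.6264477×10^-4 = 43.84 ohm*cm^2

43.84 ohm*cm^2


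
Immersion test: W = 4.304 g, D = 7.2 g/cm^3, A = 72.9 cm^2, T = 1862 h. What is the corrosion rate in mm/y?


Apply the mm/y weight-loss relation: CR = 87600 * W / (D * A * T)
Numerator: 87600 * 4.304 = 377030.4
Denominator: 7.2 * 72.9 * 1862 = 977326.56
CR = 377030.4 / 977326.56 = 0.3858 mm/y

0.3858 mm/y


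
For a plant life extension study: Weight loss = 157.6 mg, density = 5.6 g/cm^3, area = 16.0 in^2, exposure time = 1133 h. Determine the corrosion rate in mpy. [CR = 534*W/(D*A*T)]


Apply the mpy weight-loss relation: CR = 534 * W / (D * A * T)
Numerator: 534 * 157.6 = 84158.4
Denominator: 5.6 * 16.0 * 1133 = 101516.8
CR = 84158.4 / 101516.8 = 0.82901 mpy

0.82901 mpy


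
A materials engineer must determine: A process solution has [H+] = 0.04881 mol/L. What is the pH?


pH = −log10[H+]
pH = −log10(0.04881) = 1.31

1.31


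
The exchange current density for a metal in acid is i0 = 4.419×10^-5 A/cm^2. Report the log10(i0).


i0 = 4.419×10^-5 A/cm^2
log10(i0) = -4.355

-4.355


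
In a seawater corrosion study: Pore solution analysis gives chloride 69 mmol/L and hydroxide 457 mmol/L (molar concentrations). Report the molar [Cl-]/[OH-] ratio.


Threshold parameter = [Cl-] / [OH-] (molar basis; both in mmol/L, so units cancel)
Ratio = 69 / 457 = 0.15

0.15


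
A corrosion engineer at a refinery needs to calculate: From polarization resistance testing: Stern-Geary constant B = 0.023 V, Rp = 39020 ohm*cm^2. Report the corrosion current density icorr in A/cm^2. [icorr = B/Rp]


Apply the Stern-Geary relation: icorr = B / Rp
icorr = 0.023 / 39020 = 5.894×10^-7 A/cm^2

5.894×10^-7 A/cm^2


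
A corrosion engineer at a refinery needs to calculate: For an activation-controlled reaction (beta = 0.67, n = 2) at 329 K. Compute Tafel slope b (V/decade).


Apply the Tafel slope relation: b = 2.303*R*T/(beta*n*F)
Numerator: 2.303 * 8.314 * 329 = 6299.41
Denominator: 0.67 * 2 * 96485 = 129289.9
b = 6299.41 / 129289.9 = 0.049 V/decade

0.049 V/decade


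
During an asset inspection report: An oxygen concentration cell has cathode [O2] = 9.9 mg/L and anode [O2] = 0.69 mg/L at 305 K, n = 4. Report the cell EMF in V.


Apply the Nernst concentration-cell relation: E = (RT/nF)*ln(C_cathode/C_anode)
RT/nF = 8.314*305/(4*96485) = 0.00657037 V
ln(9.9/0.69) = 2.6636
E = 0.00657037 * 2.6636 = 0.0175 V

0.0175 V


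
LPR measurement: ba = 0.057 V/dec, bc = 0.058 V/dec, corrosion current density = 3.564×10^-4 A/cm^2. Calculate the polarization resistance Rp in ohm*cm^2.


Apply the Stern-Geary equation: Rp = ba*bc / (2.303*icorr*(ba+bc))
ba*bc = 0.057*0.058 = 0.003306
ba+bc = 0.115; 2.303*icorr*(ba+bc) = 2.303*3.564×10^-4*0.115 = 9.4390758×10^-5
Rp = 0.003306 / 9.4390758×10^-5 = 35.0 ohm*cm^2

35.0 ohm*cm^2


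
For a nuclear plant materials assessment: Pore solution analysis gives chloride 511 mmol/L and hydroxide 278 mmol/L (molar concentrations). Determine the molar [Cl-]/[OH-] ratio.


Threshold parameter = [Cl-] / [OH-] (molar basis; both in mmol/L, so units cancel)
Ratio = 511 / 278 = 1.84

1.84


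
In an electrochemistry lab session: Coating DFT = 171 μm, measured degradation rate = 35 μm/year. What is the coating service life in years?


Service life = thickness / degradation rate
Life = 171 / 35 = 4.9 years

4.9 years


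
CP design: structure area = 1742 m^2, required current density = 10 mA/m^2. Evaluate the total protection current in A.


I = area * current density, then convert mA → A (÷1000)
I = 1742 * 10 / 1000 = 17.42 A

17.42 A


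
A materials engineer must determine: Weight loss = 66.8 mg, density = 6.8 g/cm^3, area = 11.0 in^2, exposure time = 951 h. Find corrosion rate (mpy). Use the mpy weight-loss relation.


Apply the mpy weight-loss relation: CR = 534 * W / (D * A * T)
Numerator: 534 * 66.8 = 35671.2
Denominator: 6.8 * 11.0 * 951 = 71134.8
CR = 35671.2 / 71134.8 = 0.5015 mpy

0.5015 mpy


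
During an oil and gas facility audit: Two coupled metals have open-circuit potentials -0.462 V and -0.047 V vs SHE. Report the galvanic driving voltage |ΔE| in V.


Driving voltage is the absolute potential difference.
|ΔE| = |-0.462 − (-0.047)| = 0.415 V

0.415 V


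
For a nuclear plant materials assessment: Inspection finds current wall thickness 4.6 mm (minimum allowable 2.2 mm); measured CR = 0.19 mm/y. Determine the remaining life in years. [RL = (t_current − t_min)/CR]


Apply the remaining-life relation: RL = (t_current − t_min) / CR
RL = (4.6 − 2.2) / 0.19 = 2.4 / 0.19 = 12.6 years

12.6 years


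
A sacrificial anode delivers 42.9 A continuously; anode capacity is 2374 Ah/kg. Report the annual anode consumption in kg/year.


Annual consumption = current * hours per year / capacity
Rate = 42.9 * 8760 / 2374 = 158.3 kg/year

158.3 kg/year


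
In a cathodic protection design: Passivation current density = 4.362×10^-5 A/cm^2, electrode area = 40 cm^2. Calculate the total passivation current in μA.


I = i_pass * A, then convert A → μA (×10^6)
I = 4.362×10^-5 * 40 * 10^6 = 1744.8 μA

1744.8 μA


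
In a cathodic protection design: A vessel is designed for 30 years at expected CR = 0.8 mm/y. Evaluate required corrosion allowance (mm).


Corrosion allowance = CR × design life
CA = 0.8 * 30 = 24.0 mm

24.0 mm


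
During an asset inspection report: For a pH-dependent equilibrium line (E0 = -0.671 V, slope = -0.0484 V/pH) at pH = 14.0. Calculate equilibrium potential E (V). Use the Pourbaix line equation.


Apply the Pourbaix line equation: E = E0 + slope*pH
E = -0.671 + (-0.0484)*14.0 = -0.671 + (-0.6776) = -1.3486 V
Rounded to 4 decimal places: E = -1.3486 V

-1.3486 V


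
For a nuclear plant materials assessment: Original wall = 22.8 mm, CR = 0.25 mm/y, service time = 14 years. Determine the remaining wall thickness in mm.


Remaining wall = original − CR × time
t = 22.8 − 0.25*14 = 22.8 − 3.5 = 19.3 mm

19.3 mm


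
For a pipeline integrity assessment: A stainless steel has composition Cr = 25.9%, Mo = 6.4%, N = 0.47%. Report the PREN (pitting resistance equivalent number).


Apply the PREN formula: PREN = Cr + 3.3*Mo + 16*N
PREN = 25.9 + 3.3*6.4 + 16*0.47
PREN = 25.9 + 21.12 + 7.52 = 54.54

54.54


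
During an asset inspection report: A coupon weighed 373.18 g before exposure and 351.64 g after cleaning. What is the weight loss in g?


Weight loss = initial − final
WL = 373.18 − 351.64 = 21.54 g

21.54 g


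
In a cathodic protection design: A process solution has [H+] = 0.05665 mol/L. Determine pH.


pH = −log10[H+]
pH = −log10(0.05665) = 1.25

1.25


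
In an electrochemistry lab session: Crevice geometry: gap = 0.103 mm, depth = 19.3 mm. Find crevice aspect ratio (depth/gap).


Aspect ratio = depth / gap
Ratio = 19.3 / 0.103 = 187.4

187.4


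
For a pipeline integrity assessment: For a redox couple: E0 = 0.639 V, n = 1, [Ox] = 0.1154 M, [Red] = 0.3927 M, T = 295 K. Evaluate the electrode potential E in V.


Apply the Nernst equation: E = E0 + (RT/nF)*ln([Ox]/[Red])
Step 1: RT/nF = 8.314*295/(1*96485) = 0.02541981 V
Step 2: [Ox]/[Red] = 0.1154/0.3927 = 0.293863
Step 3: ln(0.293863) = -1.224642
Step 4: correction = 0.02541981 * -1.224642 = -0.031 V
E = 0.639 + -0.031 = 0.608 V

0.608 V


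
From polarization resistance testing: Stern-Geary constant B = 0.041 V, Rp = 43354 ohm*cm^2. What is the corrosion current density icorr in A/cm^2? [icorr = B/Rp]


Apply the Stern-Geary relation: icorr = B / Rp
icorr = 0.041 / 43354 = 9.457×10^-7 A/cm^2

9.457×10^-7 A/cm^2


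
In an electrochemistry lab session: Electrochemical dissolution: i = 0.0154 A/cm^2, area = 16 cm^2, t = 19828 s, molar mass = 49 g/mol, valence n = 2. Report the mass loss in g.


Apply Faraday's law: m = i*A*t*M / (n*F)
Total charge passed Q = i*A*t = 0.0154*16*19828 = 4885.6192 C
m = Q*M/(n*F) = 4885.6192*49/(2*96485) = 1.241 g

1.241 g


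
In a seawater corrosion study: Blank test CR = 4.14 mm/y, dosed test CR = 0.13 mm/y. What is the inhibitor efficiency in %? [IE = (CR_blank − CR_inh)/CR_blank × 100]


Apply the inhibitor-efficiency definition: IE = (CR_blank − CR_inh)/CR_blank × 100
IE = (4.14 − 0.13) / 4.14 × 100
IE = 4.01 / 4.14 × 100 = 96.9 %

96.9 %


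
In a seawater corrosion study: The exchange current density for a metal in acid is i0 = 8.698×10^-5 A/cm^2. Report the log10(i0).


i0 = 8.698×10^-5 A/cm^2
log10(i0) = -4.061

-4.061


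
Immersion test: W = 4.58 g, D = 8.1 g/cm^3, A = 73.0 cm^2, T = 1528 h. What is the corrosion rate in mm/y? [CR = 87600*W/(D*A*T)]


Apply the mm/y weight-loss relation: CR = 87600 * W / (D * A * T)
Numerator: 87600 * 4.58 = 401208.0
Denominator: 8.1 * 73.0 * 1528 = 903506.4
CR = 401208.0 / 903506.4 = 0.4441 mm/y

0.4441 mm/y


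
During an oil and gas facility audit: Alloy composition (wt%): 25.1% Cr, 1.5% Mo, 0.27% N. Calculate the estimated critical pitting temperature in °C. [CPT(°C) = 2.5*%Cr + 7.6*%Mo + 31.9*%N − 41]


Apply the ASTM G48 empirical CPT estimate: CPT(°C) = 2.5*%Cr + 7.6*%Mo + 31.9*%N − 41
2.5*25.1 = 62.75; 7.6*1.5 = 11.4; 31.9*0.27 = 8.613
CPT = 62.75 + 11.4 + 8.613 − 41 = 41.763 °C
Rounded to 0.1 °C: CPT ≈ 41.8 °C

41.8 °C


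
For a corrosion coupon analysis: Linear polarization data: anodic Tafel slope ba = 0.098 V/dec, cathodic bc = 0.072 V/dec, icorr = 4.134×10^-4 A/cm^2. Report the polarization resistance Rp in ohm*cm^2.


Apply the Stern-Geary equation: Rp = ba*bc / (2.303*icorr*(ba+bc))
ba*bc = 0.098*0.072 = 0.007056
ba+bc = 0.17; 2.303*icorr*(ba+bc) = 2.303*4.134×10^-4*0.17 = 1.6185023×10^-4
Rp = 0.007056 / 1.6185023×10^-4 = 43.6 ohm*cm^2

43.6 ohm*cm^2


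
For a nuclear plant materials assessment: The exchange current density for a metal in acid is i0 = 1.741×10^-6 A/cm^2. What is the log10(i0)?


i0 = 1.741×10^-6 A/cm^2
log10(i0) = -5.759

-5.759


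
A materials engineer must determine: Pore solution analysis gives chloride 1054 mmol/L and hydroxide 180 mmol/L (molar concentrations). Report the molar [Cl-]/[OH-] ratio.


Threshold parameter = [Cl-] / [OH-] (molar basis; both in mmol/L, so units cancel)
Ratio = 1054 / 180 = 5.86

5.86


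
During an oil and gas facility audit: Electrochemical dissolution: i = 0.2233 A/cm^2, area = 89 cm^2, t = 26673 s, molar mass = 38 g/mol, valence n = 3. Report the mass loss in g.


Apply Faraday's law: m = i*A*t*M / (n*F)
Total charge passed Q = i*A*t = 0.2233*89*26673 = 530091.2001 C
m = Q*M/(n*F) = 530091.2001*38/(3*96485) = 69.591 g

69.591 g


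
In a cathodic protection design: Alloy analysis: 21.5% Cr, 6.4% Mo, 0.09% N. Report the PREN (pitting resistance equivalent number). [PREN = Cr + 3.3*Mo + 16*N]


Apply the PREN formula: PREN = Cr + 3.3*Mo + 16*N
PREN = 21.5 + 3.3*6.4 + 16*0.09
PREN = 21.5 + 21.12 + 1.44 = 44.06

44.06


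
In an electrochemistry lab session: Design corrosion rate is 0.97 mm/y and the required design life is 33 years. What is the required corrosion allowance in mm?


Corrosion allowance = CR × design life
CA = 0.97 * 33 = 32.01 mm

32.01 mm


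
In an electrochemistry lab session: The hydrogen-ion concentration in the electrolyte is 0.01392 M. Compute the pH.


pH = −log10[H+]
pH = −log10(0.01392) = 1.86

1.86


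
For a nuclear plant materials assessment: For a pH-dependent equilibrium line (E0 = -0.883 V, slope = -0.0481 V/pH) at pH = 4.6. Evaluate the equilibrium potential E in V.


Apply the Pourbaix line equation: E = E0 + slope*pH
E = -0.883 + (-0.0481)*4.6 = -0.883 + (-0.22126) = -1.10426 V
Rounded to 4 decimal places: E = -1.1043 V

-1.1043 V


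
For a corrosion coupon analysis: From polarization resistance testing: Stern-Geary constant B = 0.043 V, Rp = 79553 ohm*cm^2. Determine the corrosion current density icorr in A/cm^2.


Apply the Stern-Geary relation: icorr = B / Rp
icorr = 0.043 / 79553 = 5.405×10^-7 A/cm^2

5.405×10^-7 A/cm^2


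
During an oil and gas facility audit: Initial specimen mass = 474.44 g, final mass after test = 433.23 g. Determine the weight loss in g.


Weight loss = initial − final
WL = 474.44 − 433.23 = 41.21 g

41.21 g


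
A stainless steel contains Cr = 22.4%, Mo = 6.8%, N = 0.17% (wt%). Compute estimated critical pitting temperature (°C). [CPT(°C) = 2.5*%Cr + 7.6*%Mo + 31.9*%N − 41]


Apply the ASTM G48 empirical CPT estimate: CPT(°C) = 2.5*%Cr + 7.6*%Mo + 31.9*%N − 41
2.5*22.4 = 56; 7.6*6.8 = 51.68; 31.9*0.17 = 5.423
CPT = 56 + 51.68 + 5.423 − 41 = 72.103 °C
Rounded to 0.1 °C: CPT ≈ 72.1 °C

72.1 °C


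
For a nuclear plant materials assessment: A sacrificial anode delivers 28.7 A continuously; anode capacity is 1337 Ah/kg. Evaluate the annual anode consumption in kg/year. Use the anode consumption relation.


Annual consumption = current * hours per year / capacity
Rate = 28.7 * 8760 / 1337 = 188.0 kg/year

188.0 kg/year


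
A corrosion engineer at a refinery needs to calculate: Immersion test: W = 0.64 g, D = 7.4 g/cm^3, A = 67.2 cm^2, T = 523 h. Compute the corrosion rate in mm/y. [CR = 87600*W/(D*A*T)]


Apply the mm/y weight-loss relation: CR = 87600 * W / (D * A * T)
Numerator: 87600 * 0.64 = 56064.0
Denominator: 7.4 * 67.2 * 523 = 260077.44
CR = 56064.0 / 260077.44 = 0.215567 mm/y

0.215567 mm/y


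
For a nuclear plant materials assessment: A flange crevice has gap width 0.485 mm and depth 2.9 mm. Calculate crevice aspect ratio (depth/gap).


Aspect ratio = depth / gap
Ratio = 2.9 / 0.485 = 6.0

6.0


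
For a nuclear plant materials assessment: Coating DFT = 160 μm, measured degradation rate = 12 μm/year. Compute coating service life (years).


Service life = thickness / degradation rate
Life = 160 / 12 = 13.3 years

13.3 years


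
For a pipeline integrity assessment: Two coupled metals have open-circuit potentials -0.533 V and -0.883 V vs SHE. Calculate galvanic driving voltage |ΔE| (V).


Driving voltage is the absolute potential difference.
|ΔE| = |-0.533 − (-0.883)| = 0.35 V

0.35 V


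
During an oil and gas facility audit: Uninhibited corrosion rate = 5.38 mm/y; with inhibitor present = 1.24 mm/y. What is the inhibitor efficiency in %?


Apply the inhibitor-efficiency definition: IE = (CR_blank − CR_inh)/CR_blank × 100
IE = (5.38 − 1.24) / 5.38 × 100
IE = 4.14 / 5.38 × 100 = 77.0 %

77.0 %


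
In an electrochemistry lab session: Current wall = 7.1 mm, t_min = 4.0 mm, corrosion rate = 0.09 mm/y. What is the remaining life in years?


Apply the remaining-life relation: RL = (t_current − t_min) / CR
RL = (7.1 − 4.0) / 0.09 = 3.1 / 0.09 = 34.4 years

34.4 years


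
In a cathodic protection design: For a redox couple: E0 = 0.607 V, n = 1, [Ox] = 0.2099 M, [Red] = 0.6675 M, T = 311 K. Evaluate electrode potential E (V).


Apply the Nernst equation: E = E0 + (RT/nF)*ln([Ox]/[Red])
Step 1: RT/nF = 8.314*311/(1*96485) = 0.02679851 V
Step 2: [Ox]/[Red] = 0.2099/0.6675 = 0.314457
Step 3: ln(0.314457) = -1.156908
Step 4: correction = 0.02679851 * -1.156908 = -0.031 V
E = 0.607 + -0.031 = 0.576 V

0.576 V


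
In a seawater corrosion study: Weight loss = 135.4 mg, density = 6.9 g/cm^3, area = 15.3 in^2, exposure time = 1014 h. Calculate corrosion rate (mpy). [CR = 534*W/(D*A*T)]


Apply the mpy weight-loss relation: CR = 534 * W / (D * A * T)
Numerator: 534 * 135.4 = 72303.6
Denominator: 6.9 * 15.3 * 1014 = 107047.98
CR = 72303.6 / 107047.98 = 0.67543 mpy

0.67543 mpy


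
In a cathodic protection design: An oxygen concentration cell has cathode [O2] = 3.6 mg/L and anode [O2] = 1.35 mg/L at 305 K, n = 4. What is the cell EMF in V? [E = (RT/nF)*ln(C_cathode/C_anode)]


Apply the Nernst concentration-cell relation: E = (RT/nF)*ln(C_cathode/C_anode)
RT/nF = 8.314*305/(4*96485) = 0.00657037 V
ln(3.6/1.35) = 0.98083
E = 0.00657037 * 0.98083 = 0.00644 V

0.00644 V


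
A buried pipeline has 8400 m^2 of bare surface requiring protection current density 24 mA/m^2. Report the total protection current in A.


I = area * current density, then convert mA → A (÷1000)
I = 8400 * 24 / 1000 = 201.6 A

201.6 A


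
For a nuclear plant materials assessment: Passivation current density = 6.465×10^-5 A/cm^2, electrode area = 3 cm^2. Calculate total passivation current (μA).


I = i_pass * A, then convert A → μA (×10^6)
I = 6.465×10^-5 * 3 * 10^6 = 193.95 μA

193.95 μA


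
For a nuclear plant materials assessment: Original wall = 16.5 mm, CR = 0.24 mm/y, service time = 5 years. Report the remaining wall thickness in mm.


Remaining wall = original − CR × time
t = 16.5 − 0.24*5 = 16.5 − 1.2 = 15.3 mm

15.3 mm


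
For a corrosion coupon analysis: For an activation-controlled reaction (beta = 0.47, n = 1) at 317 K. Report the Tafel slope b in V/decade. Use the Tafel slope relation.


Apply the Tafel slope relation: b = 2.303*R*T/(beta*n*F)
Numerator: 2.303 * 8.314 * 317 = 6069.64
Denominator: 0.47 * 1 * 96485 = 45347.95
b = 6069.64 / 45347.95 = 0.1338 V/decade

0.1338 V/decade


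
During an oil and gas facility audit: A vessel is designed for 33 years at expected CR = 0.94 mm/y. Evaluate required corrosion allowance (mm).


Corrosion allowance = CR × design life
CA = 0.94 * 33 = 31.02 mm

31.02 mm


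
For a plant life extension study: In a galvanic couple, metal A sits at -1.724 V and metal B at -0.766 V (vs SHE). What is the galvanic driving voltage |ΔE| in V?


Driving voltage is the absolute potential difference.
|ΔE| = |-1.724 − (-0.766)| = 0.958 V

0.958 V


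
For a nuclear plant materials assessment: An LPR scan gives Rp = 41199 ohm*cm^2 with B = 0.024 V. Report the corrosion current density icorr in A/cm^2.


Apply the Stern-Geary relation: icorr = B / Rp
icorr = 0.024 / 41199 = 5.825×10^-7 A/cm^2

5.825×10^-7 A/cm^2


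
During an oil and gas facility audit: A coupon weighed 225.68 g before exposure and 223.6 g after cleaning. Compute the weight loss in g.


Weight loss = initial − final
WL = 225.68 − 223.6 = 2.08 g

2.08 g


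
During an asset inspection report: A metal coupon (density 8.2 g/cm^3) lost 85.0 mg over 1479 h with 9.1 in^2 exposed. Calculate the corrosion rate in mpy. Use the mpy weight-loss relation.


Apply the mpy weight-loss relation: CR = 534 * W / (D * A * T)
Numerator: 534 * 85.0 = 45390.0
Denominator: 8.2 * 9.1 * 1479 = 110362.98
CR = 45390.0 / 110362.98 = 0.411 mpy

0.411 mpy


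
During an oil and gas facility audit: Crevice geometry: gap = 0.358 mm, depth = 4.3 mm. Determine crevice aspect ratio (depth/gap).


Aspect ratio = depth / gap
Ratio = 4.3 / 0.358 = 12.0

12.0


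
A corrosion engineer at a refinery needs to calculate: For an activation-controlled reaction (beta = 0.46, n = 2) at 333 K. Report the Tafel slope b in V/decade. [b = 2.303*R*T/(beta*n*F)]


Apply the Tafel slope relation: b = 2.303*R*T/(beta*n*F)
Numerator: 2.303 * 8.314 * 333 = 6376.0
Denominator: 0.46 * 2 * 96485 = 88766.2
b = 6376.0 / 88766.2 = 0.072 V/decade

0.072 V/decade


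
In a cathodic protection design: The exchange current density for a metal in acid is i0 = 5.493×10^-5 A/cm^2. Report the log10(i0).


i0 = 5.493×10^-5 A/cm^2
log10(i0) = -4.26

-4.26


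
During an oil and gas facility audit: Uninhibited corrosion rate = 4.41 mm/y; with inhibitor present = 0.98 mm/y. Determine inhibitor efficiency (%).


Apply the inhibitor-efficiency definition: IE = (CR_blank − CR_inh)/CR_blank × 100
IE = (4.41 − 0.98) / 4.41 × 100
IE = 3.43 / 4.41 × 100 = 77.8 %

77.8 %


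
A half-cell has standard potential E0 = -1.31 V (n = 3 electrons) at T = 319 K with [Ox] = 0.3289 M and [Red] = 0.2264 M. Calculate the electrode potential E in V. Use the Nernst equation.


Apply the Nernst equation: E = E0 + (RT/nF)*ln([Ox]/[Red])
Step 1: RT/nF = 8.314*319/(3*96485) = 0.00916262 V
Step 2: [Ox]/[Red] = 0.3289/0.2264 = 1.452739
Step 3: ln(1.452739) = 0.373451
Step 4: correction = 0.00916262 * 0.373451 = 0.0034 V
E = -1.31 + 0.0034 = -1.3066 V

-1.3066 V


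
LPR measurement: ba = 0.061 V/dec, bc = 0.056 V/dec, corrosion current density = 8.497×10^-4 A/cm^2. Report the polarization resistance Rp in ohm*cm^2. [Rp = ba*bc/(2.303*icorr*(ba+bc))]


Apply the Stern-Geary equation: Rp = ba*bc / (2.303*icorr*(ba+bc))
ba*bc = 0.061*0.056 = 0.003416
ba+bc = 0.117; 2.303*icorr*(ba+bc) = 2.303*8.497×10^-4*0.117 = 2.2895251×10^-4
Rp = 0.003416 / 2.2895251×10^-4 = 14.92 ohm*cm^2

14.92 ohm*cm^2


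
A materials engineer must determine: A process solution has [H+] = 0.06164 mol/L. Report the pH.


pH = −log10[H+]
pH = −log10(0.06164) = 1.21

1.21


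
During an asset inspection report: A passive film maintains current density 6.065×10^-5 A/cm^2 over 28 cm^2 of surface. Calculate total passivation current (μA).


I = i_pass * A, then convert A → μA (×10^6)
I = 6.065×10^-5 * 28 * 10^6 = 1698.2 μA

1698.2 μA


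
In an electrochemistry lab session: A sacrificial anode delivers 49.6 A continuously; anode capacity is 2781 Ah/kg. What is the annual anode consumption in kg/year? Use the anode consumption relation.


Annual consumption = current * hours per year / capacity
Rate = 49.6 * 8760 / 2781 = 156.2 kg/year

156.2 kg/year


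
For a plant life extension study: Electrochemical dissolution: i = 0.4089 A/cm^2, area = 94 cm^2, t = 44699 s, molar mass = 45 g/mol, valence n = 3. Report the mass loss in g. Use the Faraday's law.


Apply Faraday's law: m = i*A*t*M / (n*F)
Total charge passed Q = i*A*t = 0.4089*94*44699 = 1718077.5834 C
m = Q*M/(n*F) = 1718077.5834*45/(3*96485) = 267.1002 g

267.1002 g


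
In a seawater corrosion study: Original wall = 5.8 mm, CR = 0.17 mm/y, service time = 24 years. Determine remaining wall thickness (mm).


Remaining wall = original − CR × time
t = 5.8 − 0.17*24 = 5.8 − 4.08 = 1.72 mm

1.72 mm


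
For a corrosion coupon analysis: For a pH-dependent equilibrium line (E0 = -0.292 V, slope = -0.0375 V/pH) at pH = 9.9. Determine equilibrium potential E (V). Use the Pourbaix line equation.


Apply the Pourbaix line equation: E = E0 + slope*pH
E = -0.292 + (-0.0375)*9.9 = -0.292 + (-0.37125) = -0.66325 V
Rounded to 3 decimal places: E = -0.663 V

-0.663 V


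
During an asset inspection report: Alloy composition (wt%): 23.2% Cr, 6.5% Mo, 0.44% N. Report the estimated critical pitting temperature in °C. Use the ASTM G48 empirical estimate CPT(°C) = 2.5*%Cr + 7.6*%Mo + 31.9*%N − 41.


Apply the ASTM G48 empirical CPT estimate: CPT(°C) = 2.5*%Cr + 7.6*%Mo + 31.9*%N − 41
2.5*23.2 = 58; 7.6*6.5 = 49.4; 31.9*0.44 = 14.036
CPT = 58 + 49.4 + 14.036 − 41 = 80.436 °C
Rounded to 0.1 °C: CPT ≈ 80.4 °C

80.4 °C


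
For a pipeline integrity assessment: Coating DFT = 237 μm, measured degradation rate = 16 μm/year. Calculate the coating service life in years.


Service life = thickness / degradation rate
Life = 237 / 16 = 14.8 years

14.8 years


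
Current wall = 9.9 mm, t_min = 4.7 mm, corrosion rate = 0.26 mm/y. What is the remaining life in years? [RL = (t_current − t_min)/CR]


Apply the remaining-life relation: RL = (t_current − t_min) / CR
RL = (9.9 − 4.7) / 0.26 = 5.2 / 0.26 = 20.0 years

20.0 years


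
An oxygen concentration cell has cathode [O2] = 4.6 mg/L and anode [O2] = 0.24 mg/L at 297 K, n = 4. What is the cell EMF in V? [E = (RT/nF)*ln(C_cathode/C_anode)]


Apply the Nernst concentration-cell relation: E = (RT/nF)*ln(C_cathode/C_anode)
RT/nF = 8.314*297/(4*96485) = 0.00639804 V
ln(4.6/0.24) = 2.95317
E = 0.00639804 * 2.95317 = 0.01889 V

0.01889 V


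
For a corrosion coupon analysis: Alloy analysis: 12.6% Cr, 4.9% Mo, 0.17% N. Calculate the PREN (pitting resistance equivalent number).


Apply the PREN formula: PREN = Cr + 3.3*Mo + 16*N
PREN = 12.6 + 3.3*4.9 + 16*0.17
PREN = 12.6 + 16.17 + 2.72 = 31.49

31.49


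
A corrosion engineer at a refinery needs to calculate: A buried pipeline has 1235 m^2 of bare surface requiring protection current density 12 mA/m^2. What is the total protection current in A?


I = area * current density, then convert mA → A (÷1000)
I = 1235 * 12 / 1000 = 14.82 A

14.82 A


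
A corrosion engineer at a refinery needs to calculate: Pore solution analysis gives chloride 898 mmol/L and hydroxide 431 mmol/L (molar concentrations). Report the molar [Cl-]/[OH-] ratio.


Threshold parameter = [Cl-] / [OH-] (molar basis; both in mmol/L, so units cancel)
Ratio = 898 / 431 = 2.08

2.08


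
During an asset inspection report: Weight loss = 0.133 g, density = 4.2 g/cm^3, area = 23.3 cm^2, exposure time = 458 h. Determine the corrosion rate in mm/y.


Apply the mm/y weight-loss relation: CR = 87600 * W / (D * A * T)
Numerator: 87600 * 0.133 = 11650.8
Denominator: 4.2 * 23.3 * 458 = 44819.88
CR = 11650.8 / 44819.88 = 0.2599 mm/y

0.2599 mm/y


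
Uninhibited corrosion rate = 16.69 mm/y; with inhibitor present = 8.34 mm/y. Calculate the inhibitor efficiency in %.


Apply the inhibitor-efficiency definition: IE = (CR_blank − CR_inh)/CR_blank × 100
IE = (16.69 − 8.34) / 16.69 × 100
IE = 8.35 / 16.69 × 100 = 50.0 %

50.0 %


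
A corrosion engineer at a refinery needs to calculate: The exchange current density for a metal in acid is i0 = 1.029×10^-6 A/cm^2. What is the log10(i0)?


i0 = 1.029×10^-6 A/cm^2
log10(i0) = -5.988

-5.988


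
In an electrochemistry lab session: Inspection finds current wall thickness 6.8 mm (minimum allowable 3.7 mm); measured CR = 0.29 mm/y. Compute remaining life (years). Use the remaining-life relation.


Apply the remaining-life relation: RL = (t_current − t_min) / CR
RL = (6.8 − 3.7) / 0.29 = 3.1 / 0.29 = 10.7 years

10.7 years


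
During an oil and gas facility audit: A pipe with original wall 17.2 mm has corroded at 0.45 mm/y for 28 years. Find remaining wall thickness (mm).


Remaining wall = original − CR × time
t = 17.2 − 0.45*28 = 17.2 − 12.6 = 4.6 mm

4.6 mm


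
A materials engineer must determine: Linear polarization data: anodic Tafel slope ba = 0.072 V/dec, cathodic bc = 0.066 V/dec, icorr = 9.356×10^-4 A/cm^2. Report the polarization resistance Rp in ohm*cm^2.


Apply the Stern-Geary equation: Rp = ba*bc / (2.303*icorr*(ba+bc))
ba*bc = 0.072*0.066 = 0.004752
ba+bc = 0.138; 2.303*icorr*(ba+bc) = 2.303*9.356×10^-4*0.138 = 2.9734678×10^-4
Rp = 0.004752 / 2.9734678×10^-4 = 16.0 ohm*cm^2

16.0 ohm*cm^2


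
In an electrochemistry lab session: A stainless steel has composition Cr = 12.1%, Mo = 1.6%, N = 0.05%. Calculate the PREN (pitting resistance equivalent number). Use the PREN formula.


Apply the PREN formula: PREN = Cr + 3.3*Mo + 16*N
PREN = 12.1 + 3.3*1.6 + 16*0.05
PREN = 12.1 + 5.28 + 0.8 = 18.18

18.18


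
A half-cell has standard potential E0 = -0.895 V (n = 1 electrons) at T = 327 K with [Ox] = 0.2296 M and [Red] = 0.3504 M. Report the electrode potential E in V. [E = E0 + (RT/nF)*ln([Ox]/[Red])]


Apply the Nernst equation: E = E0 + (RT/nF)*ln([Ox]/[Red])
Step 1: RT/nF = 8.314*327/(1*96485) = 0.02817721 V
Step 2: [Ox]/[Red] = 0.2296/0.3504 = 0.655251
Step 3: ln(0.655251) = -0.422737
Step 4: correction = 0.02817721 * -0.422737 = -0.012 V
E = -0.895 + -0.012 = -0.907 V

-0.907 V


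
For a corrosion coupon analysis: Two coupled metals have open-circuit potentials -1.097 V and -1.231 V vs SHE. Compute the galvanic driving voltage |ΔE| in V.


Driving voltage is the absolute potential difference.
|ΔE| = |-1.097 − (-1.231)| = 0.134 V

0.134 V


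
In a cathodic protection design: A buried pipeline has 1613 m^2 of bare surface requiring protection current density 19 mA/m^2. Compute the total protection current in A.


I = area * current density, then convert mA → A (÷1000)
I = 1613 * 19 / 1000 = 30.65 A

30.65 A


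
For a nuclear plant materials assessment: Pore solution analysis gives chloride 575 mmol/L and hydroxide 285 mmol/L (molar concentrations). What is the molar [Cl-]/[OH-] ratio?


Threshold parameter = [Cl-] / [OH-] (molar basis; both in mmol/L, so units cancel)
Ratio = 575 / 285 = 2.02

2.02


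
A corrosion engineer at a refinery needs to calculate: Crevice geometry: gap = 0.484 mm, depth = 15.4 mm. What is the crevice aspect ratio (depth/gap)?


Aspect ratio = depth / gap
Ratio = 15.4 / 0.484 = 31.8

31.8


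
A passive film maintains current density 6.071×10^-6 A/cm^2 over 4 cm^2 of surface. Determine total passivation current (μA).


I = i_pass * A, then convert A → μA (×10^6)
I = 6.071×10^-6 * 4 * 10^6 = 24.28 μA

24.28 μA


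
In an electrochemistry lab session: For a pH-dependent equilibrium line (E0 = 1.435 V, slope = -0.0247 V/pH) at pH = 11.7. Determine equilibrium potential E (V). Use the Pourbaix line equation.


Apply the Pourbaix line equation: E = E0 + slope*pH
E = 1.435 + (-0.0247)*11.7 = 1.435 + (-0.28899) = 1.14601 V
Rounded to 4 decimal places: E = 1.1460 V

1.1460 V


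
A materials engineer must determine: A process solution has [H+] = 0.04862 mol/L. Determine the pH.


pH = −log10[H+]
pH = −log10(0.04862) = 1.31

1.31


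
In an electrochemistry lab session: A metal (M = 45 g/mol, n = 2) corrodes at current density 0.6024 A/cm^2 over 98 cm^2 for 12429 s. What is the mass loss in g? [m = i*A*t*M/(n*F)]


Apply Faraday's law: m = i*A*t*M / (n*F)
Total charge passed Q = i*A*t = 0.6024*98*12429 = 733748.5008 C
m = Q*M/(n*F) = 733748.5008*45/(2*96485) = 171.108 g

171.108 g


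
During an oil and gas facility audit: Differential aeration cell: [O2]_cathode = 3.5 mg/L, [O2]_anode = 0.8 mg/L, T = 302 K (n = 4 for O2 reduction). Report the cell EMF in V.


Apply the Nernst concentration-cell relation: E = (RT/nF)*ln(C_cathode/C_anode)
RT/nF = 8.314*302/(4*96485) = 0.00650575 V
ln(3.5/0.8) = 1.47591
E = 0.00650575 * 1.47591 = 0.0096 V

0.0096 V


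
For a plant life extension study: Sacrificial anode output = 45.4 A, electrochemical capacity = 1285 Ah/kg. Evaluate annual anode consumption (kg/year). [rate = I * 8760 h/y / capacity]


Annual consumption = current * hours per year / capacity
Rate = 45.4 * 8760 / 1285 = 309.5 kg/year

309.5 kg/year


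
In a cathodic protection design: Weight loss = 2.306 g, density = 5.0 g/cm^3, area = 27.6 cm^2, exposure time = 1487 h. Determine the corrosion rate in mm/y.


Apply the mm/y weight-loss relation: CR = 87600 * W / (D * A * T)
Numerator: 87600 * 2.306 = 202005.6
Denominator: 5.0 * 27.6 * 1487 = 205206.0
CR = 202005.6 / 205206.0 = 0.9844 mm/y

0.9844 mm/y


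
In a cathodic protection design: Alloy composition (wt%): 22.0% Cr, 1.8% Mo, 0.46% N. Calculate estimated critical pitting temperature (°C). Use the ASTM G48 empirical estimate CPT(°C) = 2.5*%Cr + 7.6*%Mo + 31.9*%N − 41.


Apply the ASTM G48 empirical CPT estimate: CPT(°C) = 2.5*%Cr + 7.6*%Mo + 31.9*%N − 41
2.5*22.0 = 55; 7.6*1.8 = 13.68; 31.9*0.46 = 14.674
CPT = 55 + 13.68 + 14.674 − 41 = 42.354 °C
Rounded to 0.1 °C: CPT ≈ 42.4 °C

42.4 °C


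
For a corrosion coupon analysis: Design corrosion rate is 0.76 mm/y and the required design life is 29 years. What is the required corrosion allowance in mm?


Corrosion allowance = CR × design life
CA = 0.76 * 29 = 22.04 mm

22.04 mm


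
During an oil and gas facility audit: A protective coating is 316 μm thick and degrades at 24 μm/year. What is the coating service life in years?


Service life = thickness / degradation rate
Life = 316 / 24 = 13.2 years

13.2 years


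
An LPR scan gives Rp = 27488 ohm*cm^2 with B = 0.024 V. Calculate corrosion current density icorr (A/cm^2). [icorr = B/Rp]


Apply the Stern-Geary relation: icorr = B / Rp
icorr = 0.024 / 27488 = 8.731×10^-7 A/cm^2

8.731×10^-7 A/cm^2


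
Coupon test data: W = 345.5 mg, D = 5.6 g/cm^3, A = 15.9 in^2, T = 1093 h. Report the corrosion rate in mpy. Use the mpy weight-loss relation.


Apply the mpy weight-loss relation: CR = 534 * W / (D * A * T)
Numerator: 534 * 345.5 = 184497.0
Denominator: 5.6 * 15.9 * 1093 = 97320.72
CR = 184497.0 / 97320.72 = 1.8958 mpy

1.8958 mpy


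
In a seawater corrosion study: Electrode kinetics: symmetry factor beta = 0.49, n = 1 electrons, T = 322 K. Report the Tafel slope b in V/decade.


Apply the Tafel slope relation: b = 2.303*R*T/(beta*n*F)
Numerator: 2.303 * 8.314 * 322 = 6165.38
Denominator: 0.49 * 1 * 96485 = 47277.65
b = 6165.38 / 47277.65 = 0.1304 V/decade

0.1304 V/decade


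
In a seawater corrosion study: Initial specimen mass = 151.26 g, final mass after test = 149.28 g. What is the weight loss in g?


Weight loss = initial − final
WL = 151.26 − 149.28 = 1.98 g

1.98 g


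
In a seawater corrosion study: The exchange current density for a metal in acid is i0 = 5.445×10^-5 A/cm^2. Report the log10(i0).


i0 = 5.445×10^-5 A/cm^2
log10(i0) = -4.264

-4.264


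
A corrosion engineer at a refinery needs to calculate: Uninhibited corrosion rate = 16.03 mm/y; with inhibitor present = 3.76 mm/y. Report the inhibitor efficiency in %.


Apply the inhibitor-efficiency definition: IE = (CR_blank − CR_inh)/CR_blank × 100
IE = (16.03 − 3.76) / 16.03 × 100
IE = 12.27 / 16.03 × 100 = 76.5 %

76.5 %


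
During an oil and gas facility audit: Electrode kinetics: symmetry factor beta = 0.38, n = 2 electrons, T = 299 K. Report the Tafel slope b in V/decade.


Apply the Tafel slope relation: b = 2.303*R*T/(beta*n*F)
Numerator: 2.303 * 8.314 * 299 = 5725.0
Denominator: 0.38 * 2 * 96485 = 73328.6
b = 5725.0 / 73328.6 = 0.078 V/decade

0.078 V/decade


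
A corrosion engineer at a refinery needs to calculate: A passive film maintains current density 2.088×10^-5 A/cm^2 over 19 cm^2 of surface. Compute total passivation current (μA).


I = i_pass * A, then convert A → μA (×10^6)
I = 2.088×10^-5 * 19 * 10^6 = 396.72 μA

396.72 μA


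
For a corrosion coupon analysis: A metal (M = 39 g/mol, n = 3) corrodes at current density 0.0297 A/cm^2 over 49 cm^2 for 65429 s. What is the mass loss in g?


Apply Faraday's law: m = i*A*t*M / (n*F)
Total charge passed Q = i*A*t = 0.0297*49*65429 = 95218.8237 C
m = Q*M/(n*F) = 95218.8237*39/(3*96485) = 12.8294 g

12.8294 g


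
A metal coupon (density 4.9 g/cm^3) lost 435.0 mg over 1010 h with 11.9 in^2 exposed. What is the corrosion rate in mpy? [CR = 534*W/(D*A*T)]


Apply the mpy weight-loss relation: CR = 534 * W / (D * A * T)
Numerator: 534 * 435.0 = 232290.0
Denominator: 4.9 * 11.9 * 1010 = 58893.1
CR = 232290.0 / 58893.1 = 3.94427 mpy

3.94427 mpy


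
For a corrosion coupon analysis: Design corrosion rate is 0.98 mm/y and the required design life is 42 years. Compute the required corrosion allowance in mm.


Corrosion allowance = CR × design life
CA = 0.98 * 42 = 41.16 mm

41.16 mm


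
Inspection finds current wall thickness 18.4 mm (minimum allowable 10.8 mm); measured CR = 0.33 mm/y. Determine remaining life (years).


Apply the remaining-life relation: RL = (t_current − t_min) / CR
RL = (18.4 − 10.8) / 0.33 = 7.6 / 0.33 = 23.0 years

23.0 years


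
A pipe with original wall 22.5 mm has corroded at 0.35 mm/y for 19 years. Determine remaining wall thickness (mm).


Remaining wall = original − CR × time
t = 22.5 − 0.35*19 = 22.5 − 6.65 = 15.85 mm

15.85 mm


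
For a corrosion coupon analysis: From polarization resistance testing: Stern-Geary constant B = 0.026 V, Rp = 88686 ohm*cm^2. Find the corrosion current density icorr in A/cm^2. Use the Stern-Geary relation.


Apply the Stern-Geary relation: icorr = B / Rp
icorr = 0.026 / 88686 = 2.932×10^-7 A/cm^2

2.932×10^-7 A/cm^2


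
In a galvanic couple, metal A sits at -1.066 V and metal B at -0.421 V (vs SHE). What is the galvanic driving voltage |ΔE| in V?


Driving voltage is the absolute potential difference.
|ΔE| = |-1.066 − (-0.421)| = 0.645 V

0.645 V


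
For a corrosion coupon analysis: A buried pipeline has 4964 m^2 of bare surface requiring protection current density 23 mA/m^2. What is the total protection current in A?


I = area * current density, then convert mA → A (÷1000)
I = 4964 * 23 / 1000 = 114.17 A

114.17 A


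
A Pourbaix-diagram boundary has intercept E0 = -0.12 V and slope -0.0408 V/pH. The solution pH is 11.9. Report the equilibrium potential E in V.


Apply the Pourbaix line equation: E = E0 + slope*pH
E = -0.12 + (-0.0408)*11.9 = -0.12 + (-0.48552) = -0.60552 V
Rounded to 4 decimal places: E = -0.6055 V

-0.6055 V


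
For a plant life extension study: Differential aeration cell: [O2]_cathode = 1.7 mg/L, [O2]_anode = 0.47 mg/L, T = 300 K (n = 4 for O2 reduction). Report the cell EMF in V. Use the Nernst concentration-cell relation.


Apply the Nernst concentration-cell relation: E = (RT/nF)*ln(C_cathode/C_anode)
RT/nF = 8.314*300/(4*96485) = 0.00646266 V
ln(1.7/0.47) = 1.28565
E = 0.00646266 * 1.28565 = 0.00831 V

0.00831 V


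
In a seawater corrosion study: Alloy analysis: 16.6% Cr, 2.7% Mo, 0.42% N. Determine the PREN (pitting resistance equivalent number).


Apply the PREN formula: PREN = Cr + 3.3*Mo + 16*N
PREN = 16.6 + 3.3*2.7 + 16*0.42
PREN = 16.6 + 8.91 + 6.72 = 32.23

32.23


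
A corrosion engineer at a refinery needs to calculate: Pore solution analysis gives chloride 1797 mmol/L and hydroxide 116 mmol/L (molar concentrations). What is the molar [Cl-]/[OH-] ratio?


Threshold parameter = [Cl-] / [OH-] (molar basis; both in mmol/L, so units cancel)
Ratio = 1797 / 116 = 15.49

15.49


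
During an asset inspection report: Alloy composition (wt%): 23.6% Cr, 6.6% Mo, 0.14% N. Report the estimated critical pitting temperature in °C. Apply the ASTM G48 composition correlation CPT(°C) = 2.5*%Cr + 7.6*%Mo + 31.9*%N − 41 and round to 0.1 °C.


Apply the ASTM G48 empirical CPT estimate: CPT(°C) = 2.5*%Cr + 7.6*%Mo + 31.9*%N − 41
2.5*23.6 = 59; 7.6*6.6 = 50.16; 31.9*0.14 = 4.466
CPT = 59 + 50.16 + 4.466 − 41 = 72.626 °C
Rounded to 0.1 °C: CPT ≈ 72.6 °C

72.6 °C


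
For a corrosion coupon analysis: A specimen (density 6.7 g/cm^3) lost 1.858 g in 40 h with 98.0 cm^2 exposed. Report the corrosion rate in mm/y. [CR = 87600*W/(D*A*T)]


Apply the mm/y weight-loss relation: CR = 87600 * W / (D * A * T)
Numerator: 87600 * 1.858 = 162760.8
Denominator: 6.7 * 98.0 * 40 = 26264.0
CR = 162760.8 / 26264.0 = 6.197106 mm/y

6.197106 mm/y


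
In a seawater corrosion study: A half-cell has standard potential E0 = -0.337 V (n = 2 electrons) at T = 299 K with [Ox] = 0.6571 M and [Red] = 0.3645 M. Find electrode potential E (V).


Apply the Nernst equation: E = E0 + (RT/nF)*ln([Ox]/[Red])
Step 1: RT/nF = 8.314*299/(2*96485) = 0.01288224 V
Step 2: [Ox]/[Red] = 0.6571/0.3645 = 1.802743
Step 3: ln(1.802743) = 0.589309
Step 4: correction = 0.01288224 * 0.589309 = 0.008 V
E = -0.337 + 0.008 = -0.329 V

-0.329 V
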